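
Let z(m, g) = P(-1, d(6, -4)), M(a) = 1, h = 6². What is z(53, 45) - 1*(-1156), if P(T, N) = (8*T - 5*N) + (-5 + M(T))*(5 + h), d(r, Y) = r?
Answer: 954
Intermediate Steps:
h = 36
P(T, N) = -164 - 5*N + 8*T (P(T, N) = (8*T - 5*N) + (-5 + 1)*(5 + 36) = (-5*N + 8*T) - 4*41 = (-5*N + 8*T) - 164 = -164 - 5*N + 8*T)
z(m, g) = -202 (z(m, g) = -164 - 5*6 + 8*(-1) = -164 - 30 - 8 = -202)
z(53, 45) - 1*(-1156) = -202 - 1*(-1156) = -202 + 1156 = 954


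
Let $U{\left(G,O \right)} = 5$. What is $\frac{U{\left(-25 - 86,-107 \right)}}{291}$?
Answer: $\frac{5}{291} \approx 0.017182$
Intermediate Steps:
$\frac{U{\left(-25 - 86,-107 \right)}}{291} = \frac{5}{291}$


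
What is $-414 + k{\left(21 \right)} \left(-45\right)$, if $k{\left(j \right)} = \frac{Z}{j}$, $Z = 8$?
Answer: $- \frac{3018}{7} \approx -431.14$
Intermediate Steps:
$k{\left(j \right)} = \frac{8}{j}$
$-414 + k{\left(21 \right)} \left(-45\right) = -414 + \frac{8}{21} \left(-45\right) = -414 - \frac{120}{7} = - \frac{3018}{7}$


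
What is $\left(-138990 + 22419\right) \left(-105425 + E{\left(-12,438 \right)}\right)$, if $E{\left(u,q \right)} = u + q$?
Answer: $12239838429$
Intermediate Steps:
$E{\left(u,q \right)} = q + u$
$\left(-138990 + 22419\right) \left(-105425 + E{\left(-12,438 \right)}\right) = \left(-138990 + 22419\right) \left(-105425 + \left(438 - 12\right)\right) = - 116571 \left(-105425 + 426\right) = \left(-116571\right) \left(-104999\right) = 12239838429$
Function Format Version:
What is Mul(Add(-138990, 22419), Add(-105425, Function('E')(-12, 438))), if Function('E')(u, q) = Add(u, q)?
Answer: 12239838429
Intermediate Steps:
Function('E')(u, q) = Add(q, u)
Mul(Add(-138990, 22419), Add(-105425, Function('E')(-12, 438))) = Mul(Add(-138990, 22419), Add(-105425, Add(438, -12))) = Mul(-116571, Add(-105425, 426)) = Mul(-116571, -104999) = 12239838429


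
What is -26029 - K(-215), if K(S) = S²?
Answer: -72254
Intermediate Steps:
-26029 - K(-215) = -26029 - 1*(-215)² = -26029 - 1*46225 = -26029 - 46225 = -72254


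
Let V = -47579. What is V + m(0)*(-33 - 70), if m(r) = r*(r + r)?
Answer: -47579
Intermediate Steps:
m(r) = 2*r² (m(r) = r*(2*r) = 2*r²)
V + m(0)*(-33 - 70) = -47579 + (2*0²)*(-33 - 70) = -47579 + (2*0)*(-103) = -47579 + 0*(-103) = -47579 + 0 = -47579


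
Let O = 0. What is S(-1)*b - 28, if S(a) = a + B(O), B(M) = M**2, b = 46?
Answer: -74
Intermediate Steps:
S(a) = a (S(a) = a + 0**2 = a + 0 = a)
S(-1)*b - 28 = -1*46 - 28 = -46 - 28 = -74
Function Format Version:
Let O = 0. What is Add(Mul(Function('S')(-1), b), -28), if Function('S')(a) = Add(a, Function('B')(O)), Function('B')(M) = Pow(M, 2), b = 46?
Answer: -74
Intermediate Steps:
Function('S')(a) = a (Function('S')(a) = Add(a, Pow(0, 2)) = Add(a, 0) = a)
Add(Mul(Function('S')(-1), b), -28) = Add(Mul(-1, 46), -28) = Add(-46, -28) = -74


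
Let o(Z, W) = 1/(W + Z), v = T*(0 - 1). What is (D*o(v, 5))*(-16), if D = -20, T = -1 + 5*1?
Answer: 320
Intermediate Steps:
T = 4 (T = -1 + 5 = 4)
v = -4 (v = 4*(0 - 1) = 4*(-1) = -4)
(D*o(v, 5))*(-16) = -20/(5 - 4)*(-16) = -20/1*(-16) = -20*1*(-16) = -20*(-16) = 320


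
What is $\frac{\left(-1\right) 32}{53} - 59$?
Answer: $- \frac{3159}{53} \approx -59.604$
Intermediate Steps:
$\frac{\left(-1\right) 32}{53} - 59 = \frac{1}{53} \left(-32\right) - 59 = - \frac{32}{53} - 59 = - \frac{3159}{53}$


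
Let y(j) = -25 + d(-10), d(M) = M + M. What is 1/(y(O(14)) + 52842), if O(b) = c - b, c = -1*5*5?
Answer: 1/52797 ≈ 1.8940e-5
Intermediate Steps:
c = -25 (c = -5*5 = -25)
d(M) = 2*M
O(b) = -25 - b
y(j) = -45 (y(j) = -25 + 2*(-10) = -25 - 20 = -45)
1/(y(O(14)) + 52842) = 1/(-45 + 52842) = 1/52797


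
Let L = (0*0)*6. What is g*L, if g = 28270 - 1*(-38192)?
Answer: 0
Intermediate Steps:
g = 66462 (g = 28270 + 38192 = 66462)
L = 0 (L = 0*6 = 0)
g*L = 66462*0 = 0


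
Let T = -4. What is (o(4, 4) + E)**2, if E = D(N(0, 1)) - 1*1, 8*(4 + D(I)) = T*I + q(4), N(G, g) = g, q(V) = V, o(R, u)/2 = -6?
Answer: 289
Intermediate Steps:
o(R, u) = -12 (o(R, u) = 2*(-6) = -12)
D(I) = -7/2 - I/2 (D(I) = -4 + (-4*I + 4)/8 = -4 + (4 - 4*I)/8 = -4 + (1/2 - I/2) = -7/2 - I/2)
E = -5 (E = (-7/2 - 1/2*1) - 1*1 = (-7/2 - 1/2) - 1 = -4 - 1 = -5)
(o(4, 4) + E)**2 = (-12 - 5)**2 = (-17)**2 = 289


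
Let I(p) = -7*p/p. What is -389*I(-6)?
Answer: 2723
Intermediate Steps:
I(p) = -7 (I(p) = -7*1 = -7)
-389*I(-6) = -389*(-7) = 2723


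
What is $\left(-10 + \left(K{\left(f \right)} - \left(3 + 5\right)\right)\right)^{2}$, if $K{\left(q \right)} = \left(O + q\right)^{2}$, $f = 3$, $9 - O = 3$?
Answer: $3969$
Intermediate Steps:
$O = 6$ ($O = 9 - 3 = 6$)
$K{\left(q \right)} = \left(6 + q\right)^{2}$
$\left(-10 + \left(K{\left(f \right)} - \left(3 + 5\right)\right)\right)^{2} = \left(-10 + \left(\left(6 + 3\right)^{2} - \left(3 + 5\right)\right)\right)^{2} = \left(-10 + \left(9^{2} - 8\right)\right)^{2} = \left(-10 + \left(81 - 8\right)\right)^{2} = \left(-10 + 73\right)^{2} = 63^{2} = 3969$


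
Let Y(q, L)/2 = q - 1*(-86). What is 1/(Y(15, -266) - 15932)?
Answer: -1/15730 ≈ -6.3573e-5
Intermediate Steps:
Y(q, L) = 172 + 2*q (Y(q, L) = 2*(q - 1*(-86)) = 2*(q + 86) = 2*(86 + q) = 172 + 2*q)
1/(Y(15, -266) - 15932) = 1/((172 + 2*15) - 15932) = 1/((172 + 30) - 15932) = 1/(202 - 15932) = 1/(-15730) = -1/15730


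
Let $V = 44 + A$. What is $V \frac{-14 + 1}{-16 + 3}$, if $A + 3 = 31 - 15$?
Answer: $57$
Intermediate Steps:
$A = 13$ ($A = -3 + \left(31 - 15\right) = -3 + 16 = 13$)
$V = 57$ ($V = 44 + 13 = 57$)
$V \frac{-14 + 1}{-16 + 3} = 57 \frac{-14 + 1}{-16 + 3} = 57 \left(- \frac{13}{-13}\right) = 57 \left(\left(-13\right) \left(- \frac{1}{13}\right)\right) = 57 \cdot 1 = 57$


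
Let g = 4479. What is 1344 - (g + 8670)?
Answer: -11805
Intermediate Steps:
1344 - (g + 8670) = 1344 - (4479 + 8670) = 1344 - 1*13149 = 1344 - 13149 = -11805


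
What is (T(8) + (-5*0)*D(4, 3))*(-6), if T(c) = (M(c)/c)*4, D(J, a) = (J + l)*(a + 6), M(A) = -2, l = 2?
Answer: 6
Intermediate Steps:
D(J, a) = (2 + J)*(6 + a) (D(J, a) = (J + 2)*(a + 6) = (2 + J)*(6 + a))
T(c) = -8/c (T(c) = -2/c*4 = -8/c)
(T(8) + (-5*0)*D(4, 3))*(-6) = (-8/8 + (-5*0)*(12 + 2*3 + 6*4 + 4*3))*(-6) = (-8*⅛ + 0*(12 + 6 + 24 + 12))*(-6) = (-1 + 0*54)*(-6) = (-1 + 0)*(-6) = -1*(-6) = 6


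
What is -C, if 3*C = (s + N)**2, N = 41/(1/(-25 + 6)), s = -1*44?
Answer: -677329/3 ≈ -2.2578e+5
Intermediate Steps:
s = -44
N = -779 (N = 41/(1/(-19)) = 41/(-1/19) = 41*(-19) = -779)
C = 677329/3 (C = (-44 - 779)**2/3 = (1/3)*(-823)**2 = (1/3)*677329 = 677329/3 ≈ 2.2578e+5)
-C = -1*677329/3 = -677329/3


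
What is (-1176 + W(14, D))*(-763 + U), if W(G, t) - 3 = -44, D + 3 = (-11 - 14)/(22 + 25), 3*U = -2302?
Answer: 5587247/3 ≈ 1.8624e+6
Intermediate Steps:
U = -2302/3 (U = (⅓)*(-2302) = -2302/3 ≈ -767.33)
D = -166/47 (D = -3 + (-11 - 14)/(22 + 25) = -3 - 25/47 = -166/47 ≈ -3.5319)
W(G, t) = -41 (W(G, t) = 3 - 44 = -41)
(-1176 + W(14, D))*(-763 + U) = (-1176 - 41)*(-763 - 2302/3) = -1217*(-4591/3) = 5587247/3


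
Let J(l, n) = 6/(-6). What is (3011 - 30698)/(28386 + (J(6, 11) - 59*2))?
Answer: -27687/28267 ≈ -0.97948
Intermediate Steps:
J(l, n) = -1 (J(l, n) = 6*(-⅙) = -1)
(3011 - 30698)/(28386 + (J(6, 11) - 59*2)) = (3011 - 30698)/(28386 + (-1 - 59*2)) = -27687/(28386 + (-1 - 118)) = -27687/(28386 - 119) = -27687/28267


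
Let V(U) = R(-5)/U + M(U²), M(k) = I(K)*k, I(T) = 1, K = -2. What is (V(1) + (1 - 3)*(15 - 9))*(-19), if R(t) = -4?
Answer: 285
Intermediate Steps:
M(k) = k (M(k) = 1*k = k)
V(U) = U² - 4/U (V(U) = -4/U + U² = U² - 4/U)
(V(1) + (1 - 3)*(15 - 9))*(-19) = ((-4 + 1³)/1 + (1 - 3)*(15 - 9))*(-19) = (1*(-4 + 1) - 2*6)*(-19) = (1*(-3) - 12)*(-19) = (-3 - 12)*(-19) = -15*(-19) = 285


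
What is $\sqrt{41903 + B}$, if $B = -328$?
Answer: $5 \sqrt{1663} \approx 203.9$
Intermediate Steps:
$\sqrt{41903 + B} = \sqrt{41903 - 328} = \sqrt{41575} = 5 \sqrt{1663}$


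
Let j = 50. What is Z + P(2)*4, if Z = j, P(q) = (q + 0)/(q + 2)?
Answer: 52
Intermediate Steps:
P(q) = q/(2 + q)
Z = 50
Z + P(2)*4 = 50 + (2/(2 + 2))*4 = 50 + (2/4)*4 = 50 + (2*(¼))*4 = 50 + (½)*4 = 50 + 2 = 52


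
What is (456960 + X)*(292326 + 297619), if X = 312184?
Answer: 453752657080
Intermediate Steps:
(456960 + X)*(292326 + 297619) = (456960 + 312184)*(292326 + 297619) = 769144*589945 = 453752657080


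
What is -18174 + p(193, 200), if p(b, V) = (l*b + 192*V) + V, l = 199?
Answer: 58833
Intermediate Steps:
p(b, V) = 193*V + 199*b (p(b, V) = (199*b + 192*V) + V = (192*V + 199*b) + V = 193*V + 199*b)
-18174 + p(193, 200) = -18174 + (193*200 + 199*193) = -18174 + (38600 + 38407) = -18174 + 77007 = 58833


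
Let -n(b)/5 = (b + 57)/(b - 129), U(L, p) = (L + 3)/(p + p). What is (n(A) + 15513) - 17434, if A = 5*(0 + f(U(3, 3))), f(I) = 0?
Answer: -82508/43 ≈ -1918.8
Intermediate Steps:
U(L, p) = (3 + L)/(2*p) (U(L, p) = (3 + L)/((2*p)) = (3 + L)*(1/(2*p)) = (3 + L)/(2*p))
A = 0 (A = 5*(0 + 0) = 5*0 = 0)
n(b) = -5*(57 + b)/(-129 + b) (n(b) = -5*(b + 57)/(b - 129) = -5*(57 + b)/(-129 + b))
(n(A) + 15513) - 17434 = (5*(-57 - 1*0)/(-129 + 0) + 15513) - 17434 = (5*(-57 + 0)/(-129) + 15513) - 17434 = (5*(-1/129)*(-57) + 15513) - 17434 = (95/43 + 15513) - 17434 = 667154/43 - 17434 = -82508/43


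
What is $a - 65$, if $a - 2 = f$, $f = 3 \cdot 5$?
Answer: $-48$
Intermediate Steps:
$f = 15$
$a = 17$ ($a = 2 + 15 = 17$)
$a - 65 = 17 - 65 = -48$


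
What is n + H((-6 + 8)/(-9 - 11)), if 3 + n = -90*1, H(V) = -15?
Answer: -108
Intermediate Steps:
n = -93 (n = -3 - 90*1 = -3 - 90 = -93)
n + H((-6 + 8)/(-9 - 11)) = -93 - 15 = -108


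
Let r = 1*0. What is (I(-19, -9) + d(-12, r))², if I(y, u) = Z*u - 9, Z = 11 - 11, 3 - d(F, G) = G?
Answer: 36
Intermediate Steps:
r = 0
d(F, G) = 3 - G
Z = 0
I(y, u) = -9 (I(y, u) = 0*u - 9 = 0 - 9 = -9)
(I(-19, -9) + d(-12, r))² = (-9 + (3 - 1*0))² = (-9 + (3 + 0))² = (-9 + 3)² = (-6)² = 36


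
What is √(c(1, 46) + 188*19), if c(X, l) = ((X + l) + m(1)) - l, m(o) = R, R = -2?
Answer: √3571 ≈ 59.758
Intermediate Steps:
m(o) = -2
c(X, l) = -2 + X (c(X, l) = ((X + l) - 2) - l = (-2 + X + l) - l = -2 + X)
√(c(1, 46) + 188*19) = √((-2 + 1) + 188*19) = √(-1 + 3572) = √3571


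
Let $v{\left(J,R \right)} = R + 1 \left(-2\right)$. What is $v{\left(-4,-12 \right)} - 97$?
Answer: $-111$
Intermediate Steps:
$v{\left(J,R \right)} = -2 + R$ ($v{\left(J,R \right)} = R - 2 = -2 + R$)
$v{\left(-4,-12 \right)} - 97 = \left(-2 - 12\right) - 97 = -14 - 97 = -111$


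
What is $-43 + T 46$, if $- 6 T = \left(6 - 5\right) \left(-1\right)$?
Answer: $- \frac{106}{3} \approx -35.333$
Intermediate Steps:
$T = \frac{1}{6}$ ($T = - \frac{\left(6 - 5\right) \left(-1\right)}{6} = - \frac{1 \left(-1\right)}{6} = \left(- \frac{1}{6}\right) \left(-1\right) = \frac{1}{6} \approx 0.16667$)
$-43 + T 46 = -43 + \frac{1}{6} \cdot 46 = -43 + \frac{23}{3} = - \frac{106}{3}$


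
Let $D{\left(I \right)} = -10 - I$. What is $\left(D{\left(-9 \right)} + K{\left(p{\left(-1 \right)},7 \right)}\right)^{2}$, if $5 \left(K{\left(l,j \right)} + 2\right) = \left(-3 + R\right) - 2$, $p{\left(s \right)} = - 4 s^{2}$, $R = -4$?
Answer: $\frac{576}{25} \approx 23.04$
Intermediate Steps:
$K{\left(l,j \right)} = - \frac{19}{5}$ ($K{\left(l,j \right)} = -2 + \frac{\left(-3 - 4\right) - 2}{5} = -2 + \frac{-7 - 2}{5} = -2 + \frac{1}{5} \left(-9\right) = -2 - \frac{9}{5} = - \frac{19}{5}$)
$\left(D{\left(-9 \right)} + K{\left(p{\left(-1 \right)},7 \right)}\right)^{2} = \left(\left(-10 - -9\right) - \frac{19}{5}\right)^{2} = \left(\left(-10 + 9\right) - \frac{19}{5}\right)^{2} = \left(-1 - \frac{19}{5}\right)^{2} = \left(- \frac{24}{5}\right)^{2} = \frac{576}{25}$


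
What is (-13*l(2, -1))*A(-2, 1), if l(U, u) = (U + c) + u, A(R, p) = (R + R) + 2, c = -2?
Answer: -26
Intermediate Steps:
A(R, p) = 2 + 2*R (A(R, p) = 2*R + 2 = 2 + 2*R)
l(U, u) = -2 + U + u (l(U, u) = (U - 2) + u = (-2 + U) + u = -2 + U + u)
(-13*l(2, -1))*A(-2, 1) = (-13*(-2 + 2 - 1))*(2 + 2*(-2)) = (-13*(-1))*(2 - 4) = 13*(-2) = -26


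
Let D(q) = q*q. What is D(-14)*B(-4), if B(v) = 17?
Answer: 3332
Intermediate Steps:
D(q) = q**2
D(-14)*B(-4) = (-14)**2*17 = 196*17 = 3332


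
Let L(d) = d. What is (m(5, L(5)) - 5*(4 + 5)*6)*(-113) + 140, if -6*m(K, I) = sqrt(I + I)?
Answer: 30650 + 113*sqrt(10)/6 ≈ 30710.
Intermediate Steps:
m(K, I) = -sqrt(2)*sqrt(I)/6 (m(K, I) = -sqrt(I + I)/6 = -sqrt(2)*sqrt(I)/6)
(m(5, L(5)) - 5*(4 + 5)*6)*(-113) + 140 = (-sqrt(2)*sqrt(5)/6 - 5*(4 + 5)*6)*(-113) + 140 = (-sqrt(10)/6 - 45*6)*(-113) + 140 = (-sqrt(10)/6 - 5*54)*(-113) + 140 = (-sqrt(10)/6 - 270)*(-113) + 140 = (-270 - sqrt(10)/6)*(-113) + 140 = (30510 + 113*sqrt(10)/6) + 140 = 30650 + 113*sqrt(10)/6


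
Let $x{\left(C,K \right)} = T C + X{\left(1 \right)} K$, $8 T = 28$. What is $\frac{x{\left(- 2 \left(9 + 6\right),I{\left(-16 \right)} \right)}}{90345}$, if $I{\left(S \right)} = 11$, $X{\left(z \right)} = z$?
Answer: $- \frac{94}{90345} \approx -0.0010405$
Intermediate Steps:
$T = \frac{7}{2}$ ($T = \frac{1}{8} \cdot 28 = \frac{7}{2} \approx 3.5$)
$x{\left(C,K \right)} = K + \frac{7 C}{2}$ ($x{\left(C,K \right)} = \frac{7 C}{2} + 1 K = \frac{7 C}{2} + K = K + \frac{7 C}{2}$)
$\frac{x{\left(- 2 \left(9 + 6\right),I{\left(-16 \right)} \right)}}{90345} = \frac{11 + \frac{7 \left(- 2 \left(9 + 6\right)\right)}{2}}{90345} = \left(11 + \frac{7 \left(\left(-2\right) 15\right)}{2}\right) \frac{1}{90345} = \left(11 + \frac{7}{2} \left(-30\right)\right) \frac{1}{90345} = \left(11 - 105\right) \frac{1}{90345} = \left(-94\right) \frac{1}{90345} = - \frac{94}{90345}$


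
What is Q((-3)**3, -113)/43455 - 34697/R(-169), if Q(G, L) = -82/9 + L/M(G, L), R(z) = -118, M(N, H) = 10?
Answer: 33924503846/115373025 ≈ 294.04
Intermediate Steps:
Q(G, L) = -82/9 + L/10
Q((-3)**3, -113)/43455 - 34697/R(-169) = (-82/9 + (1/10)*(-113))/43455 - 34697/(-118) = (-82/9 - 113/10)*(1/43455) - 34697*(-1/118) = -1837/90*1/43455 + 34697/118 = -1837/3910950 + 34697/118 = 33924503846/115373025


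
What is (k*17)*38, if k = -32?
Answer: -20672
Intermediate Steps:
(k*17)*38 = -32*17*38 = -544*38 = -20672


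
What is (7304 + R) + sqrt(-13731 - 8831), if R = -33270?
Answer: -25966 + I*sqrt(22562) ≈ -25966.0 + 150.21*I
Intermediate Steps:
(7304 + R) + sqrt(-13731 - 8831) = (7304 - 33270) + sqrt(-13731 - 8831) = -25966 + sqrt(-22562) = -25966 + I*sqrt(22562)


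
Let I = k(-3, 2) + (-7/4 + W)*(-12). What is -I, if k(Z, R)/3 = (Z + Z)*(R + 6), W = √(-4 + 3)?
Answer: 123 + 12*I ≈ 123.0 + 12.0*I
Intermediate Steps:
W = I (W = √(-1) = I ≈ 1.0*I)
k(Z, R) = 6*Z*(6 + R) (k(Z, R) = 3*((Z + Z)*(R + 6)) = 3*((2*Z)*(6 + R)) = 3*(2*Z*(6 + R)) = 6*Z*(6 + R))
I = -123 - 12*I (I = 6*(-3)*(6 + 2) + (-7/4 + I)*(-12) = 6*(-3)*8 + (-7*¼ + I)*(-12) = -144 + (-7/4 + I)*(-12) = -144 + (21 - 12*I) = -123 - 12*I ≈ -123.0 - 12.0*I)
-I = -(-123 - 12*I) = 123 + 12*I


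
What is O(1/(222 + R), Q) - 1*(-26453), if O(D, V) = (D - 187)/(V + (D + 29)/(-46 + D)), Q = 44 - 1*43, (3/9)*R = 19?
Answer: 34320891491/1322739 ≈ 25947.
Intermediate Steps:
R = 57 (R = 3*19 = 57)
Q = 1 (Q = 44 - 43 = 1)
O(D, V) = (-187 + D)/(V + (29 + D)/(-46 + D))
O(1/(222 + R), Q) - 1*(-26453) = (8602 + (1/(222 + 57))² - 233/(222 + 57))/(29 + 1/(222 + 57) - 46*1 + 1/(222 + 57)) - 1*(-26453) = (8602 + (1/279)² - 233/279)/(29 + 1/279 - 46 + 1/279) + 26453 = (8602 + (1/279)² - 233*1/279)/(29 + 1/279 - 46 + (1/279)*1) + 26453 = (8602 + 1/77841 - 233/279)/(29 + 1/279 - 46 + 1/279) + 26453 = (669523276/77841)/(-4741/279) + 26453 = -279/4741*669523276/77841 + 26453 = -669523276/1322739 + 26453 = 34320891491/1322739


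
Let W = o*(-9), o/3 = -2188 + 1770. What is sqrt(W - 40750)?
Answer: 2*I*sqrt(7366) ≈ 171.65*I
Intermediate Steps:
o = -1254 (o = 3*(-2188 + 1770) = 3*(-418) = -1254)
W = 11286 (W = -1254*(-9) = 11286)
sqrt(W - 40750) = sqrt(11286 - 40750) = sqrt(-29464) = 2*I*sqrt(7366)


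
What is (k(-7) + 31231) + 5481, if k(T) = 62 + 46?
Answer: 36820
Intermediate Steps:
k(T) = 108
(k(-7) + 31231) + 5481 = (108 + 31231) + 5481 = 31339 + 5481 = 36820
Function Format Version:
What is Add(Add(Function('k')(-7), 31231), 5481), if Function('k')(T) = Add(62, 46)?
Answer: 36820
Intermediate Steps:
Function('k')(T) = 108
Add(Add(Function('k')(-7), 31231), 5481) = Add(Add(108, 31231), 5481) = Add(31339, 5481) = 36820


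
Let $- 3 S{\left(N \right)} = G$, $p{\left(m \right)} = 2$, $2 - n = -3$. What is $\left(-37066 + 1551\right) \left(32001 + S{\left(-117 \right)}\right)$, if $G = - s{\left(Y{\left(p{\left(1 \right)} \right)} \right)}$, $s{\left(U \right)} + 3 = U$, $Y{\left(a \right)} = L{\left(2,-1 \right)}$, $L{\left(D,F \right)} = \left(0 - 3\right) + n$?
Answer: $- \frac{3409511030}{3} \approx -1.1365 \cdot 10^{9}$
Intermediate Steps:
$n = 5$ ($n = 2 - -3 = 2 + 3 = 5$)
$L{\left(D,F \right)} = 2$ ($L{\left(D,F \right)} = \left(0 - 3\right) + 5 = -3 + 5 = 2$)
$Y{\left(a \right)} = 2$
$s{\left(U \right)} = -3 + U$
$G = 1$ ($G = - (-3 + 2) = \left(-1\right) \left(-1\right) = 1$)
$S{\left(N \right)} = - \frac{1}{3}$ ($S{\left(N \right)} = \left(- \frac{1}{3}\right) 1 = - \frac{1}{3}$)
$\left(-37066 + 1551\right) \left(32001 + S{\left(-117 \right)}\right) = \left(-37066 + 1551\right) \left(32001 - \frac{1}{3}\right) = \left(-35515\right) \frac{96002}{3} = - \frac{3409511030}{3}$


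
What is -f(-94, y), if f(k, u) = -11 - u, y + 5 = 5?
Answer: 11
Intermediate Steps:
y = 0 (y = -5 + 5 = 0)
-f(-94, y) = -(-11 - 1*0) = -(-11 + 0) = -1*(-11) = 11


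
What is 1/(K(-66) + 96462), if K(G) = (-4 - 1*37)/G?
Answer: 66/6366533 ≈ 1.0367e-5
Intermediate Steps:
K(G) = -41/G (K(G) = (-4 - 37)/G = -41/G)
1/(K(-66) + 96462) = 1/(-41/(-66) + 96462) = 1/(-41*(-1/66) + 96462) = 1/(41/66 + 96462) = 1/(6366533/66) = 66/6366533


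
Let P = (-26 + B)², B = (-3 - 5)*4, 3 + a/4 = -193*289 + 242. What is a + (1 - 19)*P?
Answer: -282704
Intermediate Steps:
a = -222152 (a = -12 + 4*(-193*289 + 242) = -12 + 4*(-55777 + 242) = -12 + 4*(-55535) = -12 - 222140 = -222152)
B = -32 (B = -8*4 = -32)
P = 3364 (P = (-26 - 32)² = (-58)² = 3364)
a + (1 - 19)*P = -222152 + (1 - 19)*3364 = -222152 - 18*3364 = -222152 - 60552 = -282704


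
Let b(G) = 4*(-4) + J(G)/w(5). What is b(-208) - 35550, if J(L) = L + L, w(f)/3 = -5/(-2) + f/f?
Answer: -747718/21 ≈ -35606.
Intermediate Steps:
w(f) = 21/2 (w(f) = 3*(-5/(-2) + f/f) = 3*(-5*(-½) + 1) = 3*(5/2 + 1) = 3*(7/2) = 21/2)
J(L) = 2*L
b(G) = -16 + 4*G/21 (b(G) = 4*(-4) + (2*G)/(21/2) = -16 + (2*G)*(2/21) = -16 + 4*G/21)
b(-208) - 35550 = (-16 + (4/21)*(-208)) - 35550 = (-16 - 832/21) - 35550 = -1168/21 - 35550 = -747718/21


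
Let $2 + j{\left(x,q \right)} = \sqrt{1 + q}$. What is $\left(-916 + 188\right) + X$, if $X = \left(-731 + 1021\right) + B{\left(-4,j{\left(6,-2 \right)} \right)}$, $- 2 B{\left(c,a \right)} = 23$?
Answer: $- \frac{899}{2} \approx -449.5$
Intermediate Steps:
$j{\left(x,q \right)} = -2 + \sqrt{1 + q}$
$B{\left(c,a \right)} = - \frac{23}{2}$ ($B{\left(c,a \right)} = \left(- \frac{1}{2}\right) 23 = - \frac{23}{2}$)
$X = \frac{557}{2}$ ($X = \left(-731 + 1021\right) - \frac{23}{2} = 290 - \frac{23}{2} = \frac{557}{2} \approx 278.5$)
$\left(-916 + 188\right) + X = \left(-916 + 188\right) + \frac{557}{2} = -728 + \frac{557}{2} = - \frac{899}{2}$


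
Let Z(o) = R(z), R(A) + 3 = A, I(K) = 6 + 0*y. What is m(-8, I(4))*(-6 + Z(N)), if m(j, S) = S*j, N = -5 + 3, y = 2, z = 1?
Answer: 384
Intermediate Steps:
N = -2
I(K) = 6 (I(K) = 6 + 0*2 = 6 + 0 = 6)
R(A) = -3 + A
Z(o) = -2 (Z(o) = -3 + 1 = -2)
m(-8, I(4))*(-6 + Z(N)) = (6*(-8))*(-6 - 2) = -48*(-8) = 384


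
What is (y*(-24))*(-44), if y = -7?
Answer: -7392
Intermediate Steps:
(y*(-24))*(-44) = -7*(-24)*(-44) = 168*(-44) = -7392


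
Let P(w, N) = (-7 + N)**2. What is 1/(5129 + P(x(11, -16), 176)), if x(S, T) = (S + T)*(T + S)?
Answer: 1/33690 ≈ 2.9682e-5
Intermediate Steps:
x(S, T) = (S + T)**2 (x(S, T) = (S + T)*(S + T) = (S + T)**2)
1/(5129 + P(x(11, -16), 176)) = 1/(5129 + (-7 + 176)**2) = 1/(5129 + 169**2) = 1/(5129 + 28561) = 1/33690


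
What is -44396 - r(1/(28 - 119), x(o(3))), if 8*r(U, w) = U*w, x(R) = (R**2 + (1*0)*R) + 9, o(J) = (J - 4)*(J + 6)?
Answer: -16160099/364 ≈ -44396.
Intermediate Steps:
o(J) = (-4 + J)*(6 + J)
x(R) = 9 + R**2 (x(R) = (R**2 + 0*R) + 9 = (R**2 + 0) + 9 = R**2 + 9 = 9 + R**2)
r(U, w) = U*w/8 (r(U, w) = (U*w)/8 = U*w/8)
-44396 - r(1/(28 - 119), x(o(3))) = -44396 - (9 + (-24 + 3**2 + 2*3)**2)/(8*(28 - 119)) = -44396 - (9 + (-24 + 9 + 6)**2)/(8*(-91)) = -44396 - (-1)*(9 + (-9)**2)/(8*91) = -44396 - (-1)*(9 + 81)/(8*91) = -44396 - (-1)*90/(8*91) = -44396 - 1*(-45/364) = -44396 + 45/364 = -16160099/364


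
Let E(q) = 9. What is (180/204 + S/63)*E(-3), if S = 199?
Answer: 4328/119 ≈ 36.370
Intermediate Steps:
(180/204 + S/63)*E(-3) = (180/204 + 199/63)*9 = (180*(1/204) + 199*(1/63))*9 = (15/17 + 199/63)*9 = (4328/1071)*9 = 4328/119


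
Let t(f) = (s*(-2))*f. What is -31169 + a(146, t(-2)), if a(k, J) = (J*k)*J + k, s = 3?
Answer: -9999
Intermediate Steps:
t(f) = -6*f (t(f) = (3*(-2))*f = -6*f)
a(k, J) = k + k*J² (a(k, J) = k*J² + k = k + k*J²)
-31169 + a(146, t(-2)) = -31169 + 146*(1 + (-6*(-2))²) = -31169 + 146*(1 + 12²) = -31169 + 146*(1 + 144) = -31169 + 146*145 = -31169 + 21170 = -9999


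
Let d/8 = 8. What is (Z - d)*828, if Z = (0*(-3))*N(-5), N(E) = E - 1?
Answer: -52992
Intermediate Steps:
N(E) = -1 + E
d = 64 (d = 8*8 = 64)
Z = 0 (Z = (0*(-3))*(-1 - 5) = 0*(-6) = 0)
(Z - d)*828 = (0 - 1*64)*828 = (0 - 64)*828 = -64*828 = -52992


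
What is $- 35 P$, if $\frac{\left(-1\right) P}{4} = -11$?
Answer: $-1540$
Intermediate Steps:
$P = 44$ ($P = \left(-4\right) \left(-11\right) = 44$)
$- 35 P = \left(-35\right) 44 = -1540$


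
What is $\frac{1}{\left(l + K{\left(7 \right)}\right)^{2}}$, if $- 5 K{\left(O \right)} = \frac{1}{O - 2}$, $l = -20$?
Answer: $\frac{625}{251001} \approx 0.00249$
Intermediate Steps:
$K{\left(O \right)} = - \frac{1}{5 \left(-2 + O\right)}$ ($K{\left(O \right)} = - \frac{1}{5 \left(O - 2\right)} = - \frac{1}{5 \left(-2 + O\right)}$)
$\frac{1}{\left(l + K{\left(7 \right)}\right)^{2}} = \frac{1}{\left(-20 - \frac{1}{-10 + 5 \cdot 7}\right)^{2}} = \frac{1}{\left(-20 - \frac{1}{-10 + 35}\right)^{2}} = \frac{1}{\left(-20 - \frac{1}{25}\right)^{2}} = \frac{1}{\left(- \frac{501}{25}\right)^{2}} = \frac{1}{\frac{251001}{625}} = \frac{625}{251001}$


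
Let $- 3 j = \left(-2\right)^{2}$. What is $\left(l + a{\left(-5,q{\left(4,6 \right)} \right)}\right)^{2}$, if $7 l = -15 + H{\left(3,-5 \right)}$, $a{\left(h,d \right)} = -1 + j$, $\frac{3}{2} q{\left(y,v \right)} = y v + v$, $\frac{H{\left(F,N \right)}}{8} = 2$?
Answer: $\frac{2116}{441} \approx 4.7982$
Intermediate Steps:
$H{\left(F,N \right)} = 16$ ($H{\left(F,N \right)} = 8 \cdot 2 = 16$)
$j = - \frac{4}{3}$ ($j = - \frac{\left(-2\right)^{2}}{3} = \left(- \frac{1}{3}\right) 4 = - \frac{4}{3} \approx -1.3333$)
$q{\left(y,v \right)} = \frac{2 v}{3} + \frac{2 v y}{3}$ ($q{\left(y,v \right)} = \frac{2 \left(y v + v\right)}{3} = \frac{2 \left(v y + v\right)}{3} = \frac{2 \left(v + v y\right)}{3} = \frac{2 v}{3} + \frac{2 v y}{3}$)
$a{\left(h,d \right)} = - \frac{7}{3}$ ($a{\left(h,d \right)} = -1 - \frac{4}{3} = - \frac{7}{3}$)
$l = \frac{1}{7}$ ($l = \frac{-15 + 16}{7} = \frac{1}{7} \cdot 1 = \frac{1}{7} \approx 0.14286$)
$\left(l + a{\left(-5,q{\left(4,6 \right)} \right)}\right)^{2} = \left(\frac{1}{7} - \frac{7}{3}\right)^{2} = \left(- \frac{46}{21}\right)^{2} = \frac{2116}{441}$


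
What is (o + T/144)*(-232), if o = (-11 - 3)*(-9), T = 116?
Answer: -264770/9 ≈ -29419.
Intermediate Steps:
o = 126 (o = -14*(-9) = 126)
(o + T/144)*(-232) = (126 + 116/144)*(-232) = (126 + 116*(1/144))*(-232) = (126 + 29/36)*(-232) = (4565/36)*(-232) = -264770/9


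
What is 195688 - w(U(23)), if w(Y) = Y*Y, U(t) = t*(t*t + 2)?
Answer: -148961681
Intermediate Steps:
U(t) = t*(2 + t²) (U(t) = t*(t² + 2) = t*(2 + t²))
w(Y) = Y²
195688 - w(U(23)) = 195688 - (23*(2 + 23²))² = 195688 - (23*(2 + 529))² = 195688 - (23*531)² = 195688 - 1*12213² = 195688 - 1*149157369 = 195688 - 149157369 = -148961681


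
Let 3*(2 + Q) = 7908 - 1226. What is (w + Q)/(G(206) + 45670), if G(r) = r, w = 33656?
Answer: 26911/34407 ≈ 0.78214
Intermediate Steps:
Q = 6676/3 (Q = -2 + (7908 - 1226)/3 = -2 + (1/3)*6682 = -2 + 6682/3 = 6676/3 ≈ 2225.3)
(w + Q)/(G(206) + 45670) = (33656 + 6676/3)/(206 + 45670) = (107644/3)/45876 = (107644/3)*(1/45876) = 26911/34407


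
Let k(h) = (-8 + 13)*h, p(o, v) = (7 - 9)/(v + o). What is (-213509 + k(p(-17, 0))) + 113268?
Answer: -1704087/17 ≈ -1.0024e+5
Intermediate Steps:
p(o, v) = -2/(o + v)
k(h) = 5*h
(-213509 + k(p(-17, 0))) + 113268 = (-213509 + 5*(-2/(-17 + 0))) + 113268 = (-213509 + 5*(-2/(-17))) + 113268 = (-213509 + 5*(-2*(-1/17))) + 113268 = (-213509 + 5*(2/17)) + 113268 = (-213509 + 10/17) + 113268 = -3629643/17 + 113268 = -1704087/17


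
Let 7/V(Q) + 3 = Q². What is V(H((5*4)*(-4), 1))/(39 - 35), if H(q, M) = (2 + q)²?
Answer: 7/148060212 ≈ 4.7278e-8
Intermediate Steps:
V(Q) = 7/(-3 + Q²)
V(H((5*4)*(-4), 1))/(39 - 35) = (7/(-3 + ((2 + (5*4)*(-4))²)²))/(39 - 35) = (7/(-3 + ((2 + 20*(-4))²)²))/4 = (7/(-3 + ((2 - 80)²)²))/4 = (7/(-3 + ((-78)²)²))/4 = (7/(-3 + 6084²))/4 = (7/(-3 + 37015056))/4 = (7/37015053)/4 = (7*(1/37015053))/4 = (¼)*(7/37015053) = 7/148060212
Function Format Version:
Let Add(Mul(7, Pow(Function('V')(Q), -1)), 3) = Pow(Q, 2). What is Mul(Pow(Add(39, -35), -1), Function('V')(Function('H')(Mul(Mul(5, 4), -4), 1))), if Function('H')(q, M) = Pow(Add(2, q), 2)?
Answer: Rational(7, 148060212) ≈ 4.7278e-8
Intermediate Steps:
Function('V')(Q) = Mul(7, Pow(Add(-3, Pow(Q, 2)), -1))
Mul(Pow(Add(39, -35), -1), Function('V')(Function('H')(Mul(Mul(5, 4), -4), 1))) = Mul(Pow(Add(39, -35), -1), Mul(7, Pow(Add(-3, Pow(Pow(Add(2, Mul(Mul(5, 4), -4)), 2), 2)), -1))) = Mul(Pow(4, -1), Mul(7, Pow(Add(-3, Pow(Pow(Add(2, Mul(20, -4)), 2), 2)), -1))) = Mul(Rational(1, 4), Mul(7, Pow(Add(-3, Pow(Pow(Add(2, -80), 2), 2)), -1))) = Mul(Rational(1, 4), Mul(7, Pow(Add(-3, Pow(Pow(-78, 2), 2)), -1))) = Mul(Rational(1, 4), Mul(7, Pow(Add(-3, Pow(6084, 2)), -1))) = Mul(Rational(1, 4), Mul(7, Pow(Add(-3, 37015056), -1))) = Mul(Rational(1, 4), Mul(7, Pow(37015053, -1))) = Mul(Rational(1, 4), Mul(7, Rational(1, 37015053))) = Mul(Rational(1, 4), Rational(7, 37015053)) = Rational(7, 148060212)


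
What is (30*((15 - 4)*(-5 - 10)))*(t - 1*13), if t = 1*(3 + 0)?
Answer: 49500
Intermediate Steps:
t = 3 (t = 1*3 = 3)
(30*((15 - 4)*(-5 - 10)))*(t - 1*13) = (30*((15 - 4)*(-5 - 10)))*(3 - 1*13) = (30*(11*(-15)))*(3 - 13) = (30*(-165))*(-10) = -4950*(-10) = 49500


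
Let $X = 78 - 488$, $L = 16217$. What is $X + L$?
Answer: $15807$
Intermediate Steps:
$X = -410$ ($X = 78 - 488 = -410$)
$X + L = -410 + 16217 = 15807$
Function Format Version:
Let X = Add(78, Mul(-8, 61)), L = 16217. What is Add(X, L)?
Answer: 15807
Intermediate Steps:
X = -410 (X = Add(78, -488) = -410)
Add(X, L) = Add(-410, 16217) = 15807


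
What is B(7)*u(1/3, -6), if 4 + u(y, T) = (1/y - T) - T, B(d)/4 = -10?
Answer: -440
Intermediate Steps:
B(d) = -40 (B(d) = 4*(-10) = -40)
u(y, T) = -4 + 1/y - 2*T (u(y, T) = -4 + ((1/y - T) - T) = -4 + (1/y - 2*T) = -4 + 1/y - 2*T)
B(7)*u(1/3, -6) = -40*(-4 + 1/(1/3) - 2*(-6)) = -40*(-4 + 1/(⅓) + 12) = -40*(-4 + 3 + 12) = -40*11 = -440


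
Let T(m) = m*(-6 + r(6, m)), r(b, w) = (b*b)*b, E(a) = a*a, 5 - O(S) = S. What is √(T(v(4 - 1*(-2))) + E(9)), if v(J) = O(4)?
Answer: √291 ≈ 17.059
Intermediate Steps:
O(S) = 5 - S
E(a) = a²
v(J) = 1 (v(J) = 5 - 1*4 = 5 - 4 = 1)
r(b, w) = b³ (r(b, w) = b²*b = b³)
T(m) = 210*m (T(m) = m*(-6 + 6³) = m*(-6 + 216) = m*210 = 210*m)
√(T(v(4 - 1*(-2))) + E(9)) = √(210*1 + 9²) = √(210 + 81) = √291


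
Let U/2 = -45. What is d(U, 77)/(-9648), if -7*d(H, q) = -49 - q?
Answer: -1/536 ≈ -0.0018657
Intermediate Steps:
U = -90 (U = 2*(-45) = -90)
d(H, q) = 7 + q/7 (d(H, q) = -(-49 - q)/7 = 7 + q/7)
d(U, 77)/(-9648) = (7 + (⅐)*77)/(-9648) = (7 + 11)*(-1/9648) = 18*(-1/9648) = -1/536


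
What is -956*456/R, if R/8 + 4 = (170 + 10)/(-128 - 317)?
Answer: 1212447/98 ≈ 12372.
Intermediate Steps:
R = -3136/89 (R = -32 + 8*((170 + 10)/(-128 - 317)) = -32 + 8*(180/(-445)) = -32 + 8*(180*(-1/445)) = -32 + 8*(-36/89) = -32 - 288/89 = -3136/89 ≈ -35.236)
-956*456/R = -956/((-3136/89/456)) = -956/((-3136/89*1/456)) = -956/(-392/5073) = -956*(-5073/392) = 1212447/98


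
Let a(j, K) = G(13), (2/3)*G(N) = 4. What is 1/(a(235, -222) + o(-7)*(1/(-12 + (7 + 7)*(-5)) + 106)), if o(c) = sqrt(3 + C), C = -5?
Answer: 6724/25218171 - 118777*I*sqrt(2)/25218171 ≈ 0.00026663 - 0.0066609*I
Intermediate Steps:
G(N) = 6 (G(N) = (3/2)*4 = 6)
a(j, K) = 6
o(c) = I*sqrt(2) (o(c) = sqrt(3 - 5) = sqrt(-2) = I*sqrt(2))
1/(a(235, -222) + o(-7)*(1/(-12 + (7 + 7)*(-5)) + 106)) = 1/(6 + (I*sqrt(2))*(1/(-12 + (7 + 7)*(-5)) + 106)) = 1/(6 + (I*sqrt(2))*(1/(-12 + 14*(-5)) + 106)) = 1/(6 + (I*sqrt(2))*(1/(-12 - 70) + 106)) = 1/(6 + (I*sqrt(2))*(1/(-82) + 106)) = 1/(6 + (I*sqrt(2))*(-1/82 + 106)) = 1/(6 + (I*sqrt(2))*(8691/82)) = 1/(6 + 8691*I*sqrt(2)/82)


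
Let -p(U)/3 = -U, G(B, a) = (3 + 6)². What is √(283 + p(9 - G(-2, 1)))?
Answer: √67 ≈ 8.1853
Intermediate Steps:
G(B, a) = 81 (G(B, a) = 9² = 81)
p(U) = 3*U (p(U) = -(-3)*U = 3*U)
√(283 + p(9 - G(-2, 1))) = √(283 + 3*(9 - 1*81)) = √(283 + 3*(9 - 81)) = √(283 + 3*(-72)) = √(283 - 216) = √67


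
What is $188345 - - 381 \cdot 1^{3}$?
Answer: $188726$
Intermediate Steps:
$188345 - - 381 \cdot 1^{3} = 188345 - \left(-381\right) 1 = 188345 - -381 = 188345 + 381 = 188726$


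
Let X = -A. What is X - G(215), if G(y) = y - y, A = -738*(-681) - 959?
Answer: -501619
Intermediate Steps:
A = 501619 (A = 502578 - 959 = 501619)
X = -501619 (X = -1*501619 = -501619)
G(y) = 0
X - G(215) = -501619 - 1*0 = -501619 + 0 = -501619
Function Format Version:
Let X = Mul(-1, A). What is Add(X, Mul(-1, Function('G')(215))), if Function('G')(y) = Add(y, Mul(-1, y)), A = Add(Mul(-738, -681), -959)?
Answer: -501619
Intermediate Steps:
A = 501619 (A = Add(502578, -959) = 501619)
X = -501619 (X = Mul(-1, 501619) = -501619)
Function('G')(y) = 0
Add(X, Mul(-1, Function('G')(215))) = Add(-501619, Mul(-1, 0)) = Add(-501619, 0) = -501619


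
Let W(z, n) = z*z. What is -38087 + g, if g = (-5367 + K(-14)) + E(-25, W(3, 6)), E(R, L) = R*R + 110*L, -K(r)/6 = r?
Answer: -41755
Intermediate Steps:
W(z, n) = z²
K(r) = -6*r
E(R, L) = R² + 110*L
g = -3668 (g = (-5367 - 6*(-14)) + ((-25)² + 110*3²) = (-5367 + 84) + (625 + 110*9) = -5283 + (625 + 990) = -5283 + 1615 = -3668)
-38087 + g = -38087 - 3668 = -41755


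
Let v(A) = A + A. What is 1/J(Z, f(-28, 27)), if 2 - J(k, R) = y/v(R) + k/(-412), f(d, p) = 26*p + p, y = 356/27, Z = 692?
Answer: 2027349/7441523 ≈ 0.27244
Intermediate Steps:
v(A) = 2*A
y = 356/27 (y = 356*(1/27) = 356/27 ≈ 13.185)
f(d, p) = 27*p
J(k, R) = 2 - 178/(27*R) + k/412 (J(k, R) = 2 - (356/(27*((2*R))) + k/(-412)) = 2 - (356*(1/(2*R))/27 + k*(-1/412)) = 2 - (178/(27*R) - k/412) = 2 - (-k/412 + 178/(27*R)) = 2 + (-178/(27*R) + k/412) = 2 - 178/(27*R) + k/412)
1/J(Z, f(-28, 27)) = 1/(2 - 178/(27*(27*27)) + (1/412)*692) = 1/(2 - 178/27/729 + 173/103) = 1/(2 - 178/27*1/729 + 173/103) = 1/(2 - 178/19683 + 173/103) = 1/(7441523/2027349) = 2027349/7441523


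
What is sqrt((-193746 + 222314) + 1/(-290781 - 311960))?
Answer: sqrt(10378660498695267)/602741 ≈ 169.02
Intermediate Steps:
sqrt((-193746 + 222314) + 1/(-290781 - 311960)) = sqrt(28568 + 1/(-602741)) = sqrt(28568 - 1/602741) = sqrt(17219104887/602741) = sqrt(10378660498695267)/602741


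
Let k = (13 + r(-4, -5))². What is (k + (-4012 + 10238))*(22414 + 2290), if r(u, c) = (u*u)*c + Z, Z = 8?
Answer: 239801728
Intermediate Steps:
r(u, c) = 8 + c*u² (r(u, c) = (u*u)*c + 8 = u²*c + 8 = c*u² + 8 = 8 + c*u²)
k = 3481 (k = (13 + (8 - 5*(-4)²))² = (13 + (8 - 5*16))² = (13 + (8 - 80))² = (13 - 72)² = (-59)² = 3481)
(k + (-4012 + 10238))*(22414 + 2290) = (3481 + (-4012 + 10238))*(22414 + 2290) = (3481 + 6226)*24704 = 9707*24704 = 239801728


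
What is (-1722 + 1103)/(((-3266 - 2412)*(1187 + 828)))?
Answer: 619/11441170 ≈ 5.4103e-5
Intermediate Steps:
(-1722 + 1103)/(((-3266 - 2412)*(1187 + 828))) = -619/((-5678*2015)) = -619/(-11441170) = -619*(-1/11441170) = 619/11441170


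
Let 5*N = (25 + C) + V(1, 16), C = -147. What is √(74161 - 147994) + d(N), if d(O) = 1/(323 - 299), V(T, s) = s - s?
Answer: 1/24 + I*√73833 ≈ 0.041667 + 271.72*I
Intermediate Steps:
V(T, s) = 0
N = -122/5 (N = ((25 - 147) + 0)/5 = (-122 + 0)/5 = (⅕)*(-122) = -122/5 ≈ -24.400)
d(O) = 1/24
√(74161 - 147994) + d(N) = √(74161 - 147994) + 1/24 = √(-73833) + 1/24 = I*√73833 + 1/24 = 1/24 + I*√73833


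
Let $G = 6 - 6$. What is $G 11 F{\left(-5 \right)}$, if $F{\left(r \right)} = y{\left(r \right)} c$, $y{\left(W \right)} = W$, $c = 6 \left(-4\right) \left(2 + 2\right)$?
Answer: $0$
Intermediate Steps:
$G = 0$
$c = -96$ ($c = \left(-24\right) 4 = -96$)
$F{\left(r \right)} = - 96 r$ ($F{\left(r \right)} = r \left(-96\right) = - 96 r$)
$G 11 F{\left(-5 \right)} = 0 \cdot 11 \left(\left(-96\right) \left(-5\right)\right) = 0 \cdot 480 = 0$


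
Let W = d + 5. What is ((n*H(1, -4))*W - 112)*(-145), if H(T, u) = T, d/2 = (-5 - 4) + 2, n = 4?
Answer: 21460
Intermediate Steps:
d = -14 (d = 2*((-5 - 4) + 2) = 2*(-9 + 2) = 2*(-7) = -14)
W = -9 (W = -14 + 5 = -9)
((n*H(1, -4))*W - 112)*(-145) = ((4*1)*(-9) - 112)*(-145) = (4*(-9) - 112)*(-145) = (-36 - 112)*(-145) = -148*(-145) = 21460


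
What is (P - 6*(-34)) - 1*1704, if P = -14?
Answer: -1514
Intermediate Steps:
(P - 6*(-34)) - 1*1704 = (-14 - 6*(-34)) - 1*1704 = (-14 + 204) - 1704 = 190 - 1704 = -1514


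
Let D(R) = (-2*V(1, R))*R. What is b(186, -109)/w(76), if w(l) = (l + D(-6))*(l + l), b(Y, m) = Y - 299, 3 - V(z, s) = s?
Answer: -113/27968 ≈ -0.0040403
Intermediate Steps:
V(z, s) = 3 - s
D(R) = R*(-6 + 2*R) (D(R) = (-2*(3 - R))*R = (-6 + 2*R)*R = R*(-6 + 2*R))
b(Y, m) = -299 + Y
w(l) = 2*l*(108 + l) (w(l) = (l + 2*(-6)*(-3 - 6))*(l + l) = (l + 2*(-6)*(-9))*(2*l) = (l + 108)*(2*l) = (108 + l)*(2*l) = 2*l*(108 + l))
b(186, -109)/w(76) = (-299 + 186)/((2*76*(108 + 76))) = -113/(2*76*184) = -113/27968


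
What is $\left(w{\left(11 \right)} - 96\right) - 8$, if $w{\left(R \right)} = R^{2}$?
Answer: $17$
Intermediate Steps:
$\left(w{\left(11 \right)} - 96\right) - 8 = \left(11^{2} - 96\right) - 8 = \left(121 - 96\right) - 8 = 25 - 8 = 17$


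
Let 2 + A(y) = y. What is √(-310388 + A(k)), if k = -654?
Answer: 2*I*√77761 ≈ 557.71*I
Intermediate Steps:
A(y) = -2 + y
√(-310388 + A(k)) = √(-310388 + (-2 - 654)) = √(-310388 - 656) = √(-311044) = 2*I*√77761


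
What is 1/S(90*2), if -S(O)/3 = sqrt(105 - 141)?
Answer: I/18 ≈ 0.055556*I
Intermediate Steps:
S(O) = -18*I (S(O) = -3*sqrt(105 - 141) = -18*I)
1/S(90*2) = 1/(-18*I) = I/18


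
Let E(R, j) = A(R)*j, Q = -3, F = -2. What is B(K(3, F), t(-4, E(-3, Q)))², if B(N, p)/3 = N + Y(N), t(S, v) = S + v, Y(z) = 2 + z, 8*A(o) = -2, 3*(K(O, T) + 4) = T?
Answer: 484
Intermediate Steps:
K(O, T) = -4 + T/3
A(o) = -¼ (A(o) = (⅛)*(-2) = -¼)
E(R, j) = -j/4
B(N, p) = 6 + 6*N (B(N, p) = 3*(N + (2 + N)) = 3*(2 + 2*N) = 6 + 6*N)
B(K(3, F), t(-4, E(-3, Q)))² = (6 + 6*(-4 + (⅓)*(-2)))² = (6 + 6*(-4 - ⅔))² = (6 + 6*(-14/3))² = (6 - 28)² = (-22)² = 484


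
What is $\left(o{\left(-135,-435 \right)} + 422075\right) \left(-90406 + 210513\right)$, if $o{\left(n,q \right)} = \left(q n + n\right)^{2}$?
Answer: $412352574488725$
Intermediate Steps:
$o{\left(n,q \right)} = \left(n + n q\right)^{2}$ ($o{\left(n,q \right)} = \left(n q + n\right)^{2} = \left(n + n q\right)^{2}$)
$\left(o{\left(-135,-435 \right)} + 422075\right) \left(-90406 + 210513\right) = \left(\left(-135\right)^{2} \left(1 - 435\right)^{2} + 422075\right) \left(-90406 + 210513\right) = \left(18225 \left(-434\right)^{2} + 422075\right) 120107 = \left(18225 \cdot 188356 + 422075\right) 120107 = \left(3432788100 + 422075\right) 120107 = 3433210175 \cdot 120107 = 412352574488725$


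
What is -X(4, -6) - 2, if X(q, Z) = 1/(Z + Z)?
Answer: -23/12 ≈ -1.9167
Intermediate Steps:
X(q, Z) = 1/(2*Z)
-X(4, -6) - 2 = -1/(2*(-6)) - 2 = -(-1)/(2*6) - 2 = -1*(-1/12) - 2 = 1/12 - 2 = -23/12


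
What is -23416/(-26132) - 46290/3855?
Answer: -18656360/1678981 ≈ -11.112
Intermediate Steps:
-23416/(-26132) - 46290/3855 = -23416*(-1/26132) - 46290*1/3855 = 5854/6533 - 3086/257 = -18656360/1678981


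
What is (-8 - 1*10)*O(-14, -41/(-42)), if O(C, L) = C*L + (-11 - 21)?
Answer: 822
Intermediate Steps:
O(C, L) = -32 + C*L (O(C, L) = C*L - 32 = -32 + C*L)
(-8 - 1*10)*O(-14, -41/(-42)) = (-8 - 1*10)*(-32 - (-574)/(-42)) = (-8 - 10)*(-32 - (-574)*(-1)/42) = -18*(-32 - 14*41/42) = -18*(-32 - 41/3) = -18*(-137/3) = 822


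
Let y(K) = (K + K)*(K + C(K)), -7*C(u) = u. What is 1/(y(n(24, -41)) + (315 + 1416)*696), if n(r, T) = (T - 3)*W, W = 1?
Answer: 7/8456664 ≈ 8.2775e-7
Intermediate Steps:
C(u) = -u/7
n(r, T) = -3 + T (n(r, T) = (T - 3)*1 = (-3 + T)*1 = -3 + T)
y(K) = 12*K**2/7 (y(K) = (K + K)*(K - K/7) = (2*K)*(6*K/7) = 12*K**2/7)
1/(y(n(24, -41)) + (315 + 1416)*696) = 1/(12*(-3 - 41)**2/7 + (315 + 1416)*696) = 1/((12/7)*(-44)**2 + 1731*696) = 1/((12/7)*1936 + 1204776) = 1/(23232/7 + 1204776) = 1/(8456664/7) = 7/8456664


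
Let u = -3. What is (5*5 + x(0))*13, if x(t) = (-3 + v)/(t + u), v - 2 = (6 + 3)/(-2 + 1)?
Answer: 1105/3 ≈ 368.33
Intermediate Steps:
v = -7 (v = 2 + (6 + 3)/(-2 + 1) = 2 + 9/(-1) = 2 + 9*(-1) = 2 - 9 = -7)
x(t) = -10/(-3 + t) (x(t) = (-3 - 7)/(t - 3) = -10/(-3 + t))
(5*5 + x(0))*13 = (5*5 - 10/(-3 + 0))*13 = (25 - 10/(-3))*13 = (25 - 10*(-⅓))*13 = (25 + 10/3)*13 = (85/3)*13 = 1105/3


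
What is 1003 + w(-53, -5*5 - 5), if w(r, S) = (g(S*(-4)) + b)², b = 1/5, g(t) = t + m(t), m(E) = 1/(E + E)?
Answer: 890037601/57600 ≈ 15452.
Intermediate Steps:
m(E) = 1/(2*E)
g(t) = t + 1/(2*t)
b = ⅕ ≈ 0.20000
w(r, S) = (⅕ - 4*S - 1/(8*S))² (w(r, S) = ((S*(-4) + 1/(2*((S*(-4))))) + ⅕)² = ((-4*S + 1/(2*((-4*S)))) + ⅕)² = ((-4*S + (-1/(4*S))/2) + ⅕)² = ((-4*S - 1/(8*S)) + ⅕)² = (⅕ - 4*S - 1/(8*S))²)
1003 + w(-53, -5*5 - 5) = 1003 + (-5 + 8*(-5*5 - 5)*(1 - 20*(-5*5 - 5)))²/(1600*(-5*5 - 5)²) = 1003 + (-5 + 8*(-25 - 5)*(1 - 20*(-25 - 5)))²/(1600*(-25 - 5)²) = 1003 + (1/1600)*(-5 + 8*(-30)*(1 - 20*(-30)))²/(-30)² = 1003 + (1/1600)*(1/900)*(-5 + 8*(-30)*(1 + 600))² = 1003 + (1/1600)*(1/900)*(-5 + 8*(-30)*601)² = 1003 + (1/1600)*(1/900)*(-5 - 144240)² = 1003 + (1/1600)*(1/900)*(-144245)² = 1003 + (1/1600)*(1/900)*20806620025 = 1003 + 832264801/57600 = 890037601/57600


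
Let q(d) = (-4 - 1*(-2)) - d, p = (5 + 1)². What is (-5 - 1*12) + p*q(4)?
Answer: -233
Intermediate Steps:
p = 36 (p = 6² = 36)
q(d) = -2 - d (q(d) = (-4 + 2) - d = -2 - d)
(-5 - 1*12) + p*q(4) = (-5 - 1*12) + 36*(-2 - 1*4) = (-5 - 12) + 36*(-2 - 4) = -17 + 36*(-6) = -17 - 216 = -233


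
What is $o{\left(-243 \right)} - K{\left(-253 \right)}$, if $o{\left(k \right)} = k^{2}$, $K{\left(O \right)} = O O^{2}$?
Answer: $16253326$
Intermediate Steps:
$K{\left(O \right)} = O^{3}$
$o{\left(-243 \right)} - K{\left(-253 \right)} = \left(-243\right)^{2} - \left(-253\right)^{3} = 59049 - -16194277 = 59049 + 16194277 = 16253326$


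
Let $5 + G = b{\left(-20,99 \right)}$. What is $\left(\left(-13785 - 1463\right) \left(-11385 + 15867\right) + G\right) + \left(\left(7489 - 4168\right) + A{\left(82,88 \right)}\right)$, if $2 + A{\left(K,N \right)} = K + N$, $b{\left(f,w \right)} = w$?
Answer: $-68337953$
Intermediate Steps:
$G = 94$ ($G = -5 + 99 = 94$)
$A{\left(K,N \right)} = -2 + K + N$ ($A{\left(K,N \right)} = -2 + \left(K + N\right) = -2 + K + N$)
$\left(\left(-13785 - 1463\right) \left(-11385 + 15867\right) + G\right) + \left(\left(7489 - 4168\right) + A{\left(82,88 \right)}\right) = \left(\left(-13785 - 1463\right) \left(-11385 + 15867\right) + 94\right) + \left(\left(7489 - 4168\right) + \left(-2 + 82 + 88\right)\right) = \left(\left(-15248\right) 4482 + 94\right) + \left(\left(7489 + \left(-4425 + 257\right)\right) + 168\right) = \left(-68341536 + 94\right) + \left(\left(7489 - 4168\right) + 168\right) = -68341442 + \left(3321 + 168\right) = -68341442 + 3489 = -68337953$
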